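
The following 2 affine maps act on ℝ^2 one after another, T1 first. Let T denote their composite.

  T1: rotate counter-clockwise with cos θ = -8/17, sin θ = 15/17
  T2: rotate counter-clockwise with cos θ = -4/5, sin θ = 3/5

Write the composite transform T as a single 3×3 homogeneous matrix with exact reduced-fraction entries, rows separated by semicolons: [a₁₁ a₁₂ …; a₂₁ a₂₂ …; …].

T = [-13/85 84/85 0; -84/85 -13/85 0; 0 0 1]

T1 = [-8/17 -15/17 0; 15/17 -8/17 0; 0 0 1]
T2·T1 = [-13/85 84/85 0; -84/85 -13/85 0; 0 0 1]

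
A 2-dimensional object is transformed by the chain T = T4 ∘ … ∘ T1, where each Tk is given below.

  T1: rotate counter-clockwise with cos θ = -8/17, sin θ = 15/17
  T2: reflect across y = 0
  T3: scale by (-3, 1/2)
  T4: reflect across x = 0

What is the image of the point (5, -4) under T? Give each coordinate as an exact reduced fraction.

T1 rotate counter-clockwise with cos θ = -8/17, sin θ = 15/17: (5, -4) → (20/17, 107/17)
T2 reflect across y = 0: (20/17, 107/17) → (20/17, -107/17)
T3 scale by (-3, 1/2): (20/17, -107/17) → (-60/17, -107/34)
T4 reflect across x = 0: (-60/17, -107/34) → (60/17, -107/34)

T(p) = (60/17, -107/34)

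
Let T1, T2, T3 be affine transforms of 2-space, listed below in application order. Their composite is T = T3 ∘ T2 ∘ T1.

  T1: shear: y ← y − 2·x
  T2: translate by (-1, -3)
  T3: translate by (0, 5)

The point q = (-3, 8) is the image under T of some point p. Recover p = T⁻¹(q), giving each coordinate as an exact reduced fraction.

T1 = [1 0 0; -2 1 0; 0 0 1]
T2·T1 = [1 0 -1; -2 1 -3; 0 0 1]
T3·…·T1 = [1 0 -1; -2 1 2; 0 0 1]
det M = 1; M⁻¹ = [1 0 1; 2 1 0; 0 0 1]
M⁻¹ · (-3, 8)ᵀ = (-2, 2)ᵀ

p = (-2, 2)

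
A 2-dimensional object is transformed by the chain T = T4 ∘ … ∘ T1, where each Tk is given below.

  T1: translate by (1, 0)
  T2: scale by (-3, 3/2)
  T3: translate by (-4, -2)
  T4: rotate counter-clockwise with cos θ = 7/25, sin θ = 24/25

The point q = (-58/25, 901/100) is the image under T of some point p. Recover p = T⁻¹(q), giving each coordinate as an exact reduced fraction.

T1 = [1 0 1; 0 1 0; 0 0 1]
T2·T1 = [-3 0 -3; 0 3/2 0; 0 0 1]
T3·…·T1 = [-3 0 -7; 0 3/2 -2; 0 0 1]
T4·…·T1 = [-21/25 -36/25 -1/25; -72/25 21/50 -182/25; 0 0 1]
det M = -9/2; M⁻¹ = [-7/75 -8/25 -7/3; -16/25 14/75 4/3; 0 0 1]
M⁻¹ · (-58/25, 901/100)ᵀ = (-5, 9/2)ᵀ

p = (-5, 9/2)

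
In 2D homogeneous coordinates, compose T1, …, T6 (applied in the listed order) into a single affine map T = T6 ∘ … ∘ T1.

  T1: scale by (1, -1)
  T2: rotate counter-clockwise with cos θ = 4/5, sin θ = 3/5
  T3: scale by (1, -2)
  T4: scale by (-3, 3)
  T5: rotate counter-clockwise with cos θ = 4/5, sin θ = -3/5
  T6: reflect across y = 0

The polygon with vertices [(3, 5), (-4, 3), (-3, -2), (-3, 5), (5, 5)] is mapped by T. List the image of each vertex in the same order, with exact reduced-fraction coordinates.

T1 scale by (1, -1): (3, 5) → (3, -5); (-4, 3) → (-4, -3); (-3, -2) → (-3, 2); (-3, 5) → (-3, -5); (5, 5) → (5, -5)
T2 rotate counter-clockwise with cos θ = 4/5, sin θ = 3/5: (3, -5) → (27/5, -11/5); (-4, -3) → (-7/5, -24/5); (-3, 2) → (-18/5, -1/5); (-3, -5) → (3/5, -29/5); (5, -5) → (7, -1)
T3 scale by (1, -2): (27/5, -11/5) → (27/5, 22/5); (-7/5, -24/5) → (-7/5, 48/5); (-18/5, -1/5) → (-18/5, 2/5); (3/5, -29/5) → (3/5, 58/5); (7, -1) → (7, 2)
T4 scale by (-3, 3): (27/5, 22/5) → (-81/5, 66/5); (-7/5, 48/5) → (21/5, 144/5); (-18/5, 2/5) → (54/5, 6/5); (3/5, 58/5) → (-9/5, 174/5); (7, 2) → (-21, 6)
T5 rotate counter-clockwise with cos θ = 4/5, sin θ = -3/5: (-81/5, 66/5) → (-126/25, 507/25); (21/5, 144/5) → (516/25, 513/25); (54/5, 6/5) → (234/25, -138/25); (-9/5, 174/5) → (486/25, 723/25); (-21, 6) → (-66/5, 87/5)
T6 reflect across y = 0: (-126/25, 507/25) → (-126/25, -507/25); (516/25, 513/25) → (516/25, -513/25); (234/25, -138/25) → (234/25, 138/25); (486/25, 723/25) → (486/25, -723/25); (-66/5, 87/5) → (-66/5, -87/5)

image vertices: (-126/25, -507/25), (516/25, -513/25), (234/25, 138/25), (486/25, -723/25), (-66/5, -87/5)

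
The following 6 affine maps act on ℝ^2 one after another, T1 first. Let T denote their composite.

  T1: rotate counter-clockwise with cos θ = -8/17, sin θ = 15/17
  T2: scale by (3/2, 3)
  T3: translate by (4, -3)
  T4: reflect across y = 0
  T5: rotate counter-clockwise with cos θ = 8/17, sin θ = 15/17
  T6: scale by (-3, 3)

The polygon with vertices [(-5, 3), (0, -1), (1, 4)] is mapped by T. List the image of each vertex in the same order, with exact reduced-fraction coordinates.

image vertices: (14208/289, 22149/578), (-957/289, 9441/578), (318/17, 54/17)

T1 rotate counter-clockwise with cos θ = -8/17, sin θ = 15/17: (-5, 3) → (-5/17, -99/17); (0, -1) → (15/17, 8/17); (1, 4) → (-4, -1)
T2 scale by (3/2, 3): (-5/17, -99/17) → (-15/34, -297/17); (15/17, 8/17) → (45/34, 24/17); (-4, -1) → (-6, -3)
T3 translate by (4, -3): (-15/34, -297/17) → (121/34, -348/17); (45/34, 24/17) → (181/34, -27/17); (-6, -3) → (-2, -6)
T4 reflect across y = 0: (121/34, -348/17) → (121/34, 348/17); (181/34, -27/17) → (181/34, 27/17); (-2, -6) → (-2, 6)
T5 rotate counter-clockwise with cos θ = 8/17, sin θ = 15/17: (121/34, 348/17) → (-4736/289, 7383/578); (181/34, 27/17) → (319/289, 3147/578); (-2, 6) → (-106/17, 18/17)
T6 scale by (-3, 3): (-4736/289, 7383/578) → (14208/289, 22149/578); (319/289, 3147/578) → (-957/289, 9441/578); (-106/17, 18/17) → (318/17, 54/17)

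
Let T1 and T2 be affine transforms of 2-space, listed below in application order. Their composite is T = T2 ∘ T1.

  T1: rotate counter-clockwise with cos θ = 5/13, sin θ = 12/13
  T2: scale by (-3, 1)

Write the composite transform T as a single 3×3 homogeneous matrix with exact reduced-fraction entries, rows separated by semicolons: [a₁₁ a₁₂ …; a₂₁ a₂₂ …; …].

T = [-15/13 36/13 0; 12/13 5/13 0; 0 0 1]

T1 = [5/13 -12/13 0; 12/13 5/13 0; 0 0 1]
T2·T1 = [-15/13 36/13 0; 12/13 5/13 0; 0 0 1]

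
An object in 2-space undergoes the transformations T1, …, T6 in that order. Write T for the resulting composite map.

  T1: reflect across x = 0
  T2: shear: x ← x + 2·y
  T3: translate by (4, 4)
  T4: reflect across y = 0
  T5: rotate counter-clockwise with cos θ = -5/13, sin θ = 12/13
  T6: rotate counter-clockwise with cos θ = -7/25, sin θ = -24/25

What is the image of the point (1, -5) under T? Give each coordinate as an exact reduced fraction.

T(p) = (-2297/325, 71/325)

T1 reflect across x = 0: (1, -5) → (-1, -5)
T2 shear: x ← x + 2·y: (-1, -5) → (-11, -5)
T3 translate by (4, 4): (-11, -5) → (-7, -1)
T4 reflect across y = 0: (-7, -1) → (-7, 1)
T5 rotate counter-clockwise with cos θ = -5/13, sin θ = 12/13: (-7, 1) → (23/13, -89/13)
T6 rotate counter-clockwise with cos θ = -7/25, sin θ = -24/25: (23/13, -89/13) → (-2297/325, 71/325)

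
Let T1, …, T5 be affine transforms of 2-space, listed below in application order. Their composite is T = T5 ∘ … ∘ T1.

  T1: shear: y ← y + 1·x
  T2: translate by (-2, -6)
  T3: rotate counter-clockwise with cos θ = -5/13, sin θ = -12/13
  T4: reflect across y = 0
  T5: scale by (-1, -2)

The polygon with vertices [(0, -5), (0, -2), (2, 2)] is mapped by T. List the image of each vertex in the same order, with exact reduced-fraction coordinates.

image vertices: (122/13, 158/13), (86/13, 128/13), (24/13, 20/13)

T1 shear: y ← y + 1·x: (0, -5) → (0, -5); (0, -2) → (0, -2); (2, 2) → (2, 4)
T2 translate by (-2, -6): (0, -5) → (-2, -11); (0, -2) → (-2, -8); (2, 4) → (0, -2)
T3 rotate counter-clockwise with cos θ = -5/13, sin θ = -12/13: (-2, -11) → (-122/13, 79/13); (-2, -8) → (-86/13, 64/13); (0, -2) → (-24/13, 10/13)
T4 reflect across y = 0: (-122/13, 79/13) → (-122/13, -79/13); (-86/13, 64/13) → (-86/13, -64/13); (-24/13, 10/13) → (-24/13, -10/13)
T5 scale by (-1, -2): (-122/13, -79/13) → (122/13, 158/13); (-86/13, -64/13) → (86/13, 128/13); (-24/13, -10/13) → (24/13, 20/13)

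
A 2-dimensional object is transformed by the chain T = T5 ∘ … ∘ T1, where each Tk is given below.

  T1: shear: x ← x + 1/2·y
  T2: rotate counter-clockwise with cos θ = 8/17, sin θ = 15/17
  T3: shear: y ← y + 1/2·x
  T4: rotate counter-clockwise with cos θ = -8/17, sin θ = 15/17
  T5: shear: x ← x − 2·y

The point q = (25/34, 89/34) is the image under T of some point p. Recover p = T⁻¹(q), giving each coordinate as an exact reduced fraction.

p = (-9/2, -5/2)

T1 = [1 1/2 0; 0 1 0; 0 0 1]
T2·T1 = [8/17 -11/17 0; 15/17 31/34 0; 0 0 1]
T3·…·T1 = [8/17 -11/17 0; 19/17 10/17 0; 0 0 1]
T4·…·T1 = [-349/289 -62/289 0; -32/289 -245/289 0; 0 0 1]
T5·…·T1 = [-285/289 428/289 0; -32/289 -245/289 0; 0 0 1]
det M = 1; M⁻¹ = [-245/289 -428/289 0; 32/289 -285/289 0; 0 0 1]
M⁻¹ · (25/34, 89/34)ᵀ = (-9/2, -5/2)ᵀ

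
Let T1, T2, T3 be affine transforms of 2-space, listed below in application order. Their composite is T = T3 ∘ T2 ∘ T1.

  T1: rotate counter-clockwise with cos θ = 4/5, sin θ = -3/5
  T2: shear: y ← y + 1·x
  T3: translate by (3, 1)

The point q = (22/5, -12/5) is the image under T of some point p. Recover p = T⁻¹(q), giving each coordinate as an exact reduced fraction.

T1 = [4/5 3/5 0; -3/5 4/5 0; 0 0 1]
T2·T1 = [4/5 3/5 0; 1/5 7/5 0; 0 0 1]
T3·…·T1 = [4/5 3/5 3; 1/5 7/5 1; 0 0 1]
det M = 1; M⁻¹ = [7/5 -3/5 -18/5; -1/5 4/5 -1/5; 0 0 1]
M⁻¹ · (22/5, -12/5)ᵀ = (4, -3)ᵀ

p = (4, -3)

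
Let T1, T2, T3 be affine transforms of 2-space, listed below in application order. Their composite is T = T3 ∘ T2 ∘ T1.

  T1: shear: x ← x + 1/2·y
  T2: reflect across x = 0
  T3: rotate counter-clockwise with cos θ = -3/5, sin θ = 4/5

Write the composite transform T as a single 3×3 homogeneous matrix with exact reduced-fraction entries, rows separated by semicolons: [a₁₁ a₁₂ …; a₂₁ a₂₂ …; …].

T = [3/5 -1/2 0; -4/5 -1 0; 0 0 1]

T1 = [1 1/2 0; 0 1 0; 0 0 1]
T2·T1 = [-1 -1/2 0; 0 1 0; 0 0 1]
T3·…·T1 = [3/5 -1/2 0; -4/5 -1 0; 0 0 1]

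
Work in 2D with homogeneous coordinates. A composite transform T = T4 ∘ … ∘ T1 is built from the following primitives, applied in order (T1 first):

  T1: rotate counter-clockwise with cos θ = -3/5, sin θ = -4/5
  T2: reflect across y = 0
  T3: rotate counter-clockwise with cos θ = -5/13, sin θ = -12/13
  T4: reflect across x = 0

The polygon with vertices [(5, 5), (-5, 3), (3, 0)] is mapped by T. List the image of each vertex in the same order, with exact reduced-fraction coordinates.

image vertices: (-79/13, -47/13), (267/65, -269/65), (-189/65, 48/65)

T1 rotate counter-clockwise with cos θ = -3/5, sin θ = -4/5: (5, 5) → (1, -7); (-5, 3) → (27/5, 11/5); (3, 0) → (-9/5, -12/5)
T2 reflect across y = 0: (1, -7) → (1, 7); (27/5, 11/5) → (27/5, -11/5); (-9/5, -12/5) → (-9/5, 12/5)
T3 rotate counter-clockwise with cos θ = -5/13, sin θ = -12/13: (1, 7) → (79/13, -47/13); (27/5, -11/5) → (-267/65, -269/65); (-9/5, 12/5) → (189/65, 48/65)
T4 reflect across x = 0: (79/13, -47/13) → (-79/13, -47/13); (-267/65, -269/65) → (267/65, -269/65); (189/65, 48/65) → (-189/65, 48/65)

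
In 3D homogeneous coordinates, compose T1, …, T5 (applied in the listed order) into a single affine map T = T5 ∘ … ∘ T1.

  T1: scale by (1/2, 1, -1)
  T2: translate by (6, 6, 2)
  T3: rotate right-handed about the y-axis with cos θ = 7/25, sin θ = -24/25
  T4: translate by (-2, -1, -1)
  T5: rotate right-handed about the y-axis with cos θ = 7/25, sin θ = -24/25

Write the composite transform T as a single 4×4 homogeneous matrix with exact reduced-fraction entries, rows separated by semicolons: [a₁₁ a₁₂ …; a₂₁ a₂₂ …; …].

T1 = [1/2 0 0 0; 0 1 0 0; 0 0 -1 0; 0 0 0 1]
T2·T1 = [1/2 0 0 6; 0 1 0 6; 0 0 -1 2; 0 0 0 1]
T3·…·T1 = [7/50 0 24/25 -6/25; 0 1 0 6; 12/25 0 -7/25 158/25; 0 0 0 1]
T4·…·T1 = [7/50 0 24/25 -56/25; 0 1 0 5; 12/25 0 -7/25 133/25; 0 0 0 1]
T5·…·T1 = [-527/1250 0 336/625 -3584/625; 0 1 0 5; 168/625 0 527/625 -413/625; 0 0 0 1]

T = [-527/1250 0 336/625 -3584/625; 0 1 0 5; 168/625 0 527/625 -413/625; 0 0 0 1]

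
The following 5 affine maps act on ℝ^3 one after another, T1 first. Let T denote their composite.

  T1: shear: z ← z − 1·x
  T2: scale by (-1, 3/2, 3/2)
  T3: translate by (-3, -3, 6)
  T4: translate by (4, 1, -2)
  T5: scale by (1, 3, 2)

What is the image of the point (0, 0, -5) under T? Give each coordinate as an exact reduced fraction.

T1 shear: z ← z − 1·x: (0, 0, -5) → (0, 0, -5)
T2 scale by (-1, 3/2, 3/2): (0, 0, -5) → (0, 0, -15/2)
T3 translate by (-3, -3, 6): (0, 0, -15/2) → (-3, -3, -3/2)
T4 translate by (4, 1, -2): (-3, -3, -3/2) → (1, -2, -7/2)
T5 scale by (1, 3, 2): (1, -2, -7/2) → (1, -6, -7)

T(p) = (1, -6, -7)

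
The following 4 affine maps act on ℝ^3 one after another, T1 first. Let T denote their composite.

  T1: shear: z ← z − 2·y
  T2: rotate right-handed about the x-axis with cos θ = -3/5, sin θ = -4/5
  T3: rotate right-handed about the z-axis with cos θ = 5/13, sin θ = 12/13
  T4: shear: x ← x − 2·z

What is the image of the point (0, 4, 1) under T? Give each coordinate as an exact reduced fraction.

T1 shear: z ← z − 2·y: (0, 4, 1) → (0, 4, -7)
T2 rotate right-handed about the x-axis with cos θ = -3/5, sin θ = -4/5: (0, 4, -7) → (0, -8, 1)
T3 rotate right-handed about the z-axis with cos θ = 5/13, sin θ = 12/13: (0, -8, 1) → (96/13, -40/13, 1)
T4 shear: x ← x − 2·z: (96/13, -40/13, 1) → (70/13, -40/13, 1)

T(p) = (70/13, -40/13, 1)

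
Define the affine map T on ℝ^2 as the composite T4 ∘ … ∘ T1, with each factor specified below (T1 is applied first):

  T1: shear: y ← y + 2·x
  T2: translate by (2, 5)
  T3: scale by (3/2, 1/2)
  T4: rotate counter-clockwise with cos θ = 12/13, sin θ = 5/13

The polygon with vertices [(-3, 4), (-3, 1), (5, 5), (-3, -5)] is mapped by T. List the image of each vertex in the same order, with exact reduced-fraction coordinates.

image vertices: (-51/26, 21/26), (-18/13, -15/26), (76/13, 345/26), (-3/13, -87/26)

T1 shear: y ← y + 2·x: (-3, 4) → (-3, -2); (-3, 1) → (-3, -5); (5, 5) → (5, 15); (-3, -5) → (-3, -11)
T2 translate by (2, 5): (-3, -2) → (-1, 3); (-3, -5) → (-1, 0); (5, 15) → (7, 20); (-3, -11) → (-1, -6)
T3 scale by (3/2, 1/2): (-1, 3) → (-3/2, 3/2); (-1, 0) → (-3/2, 0); (7, 20) → (21/2, 10); (-1, -6) → (-3/2, -3)
T4 rotate counter-clockwise with cos θ = 12/13, sin θ = 5/13: (-3/2, 3/2) → (-51/26, 21/26); (-3/2, 0) → (-18/13, -15/26); (21/2, 10) → (76/13, 345/26); (-3/2, -3) → (-3/13, -87/26)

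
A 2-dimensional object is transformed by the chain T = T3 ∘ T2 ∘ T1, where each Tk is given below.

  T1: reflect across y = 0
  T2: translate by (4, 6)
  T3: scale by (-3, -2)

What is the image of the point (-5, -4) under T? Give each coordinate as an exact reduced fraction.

T(p) = (3, -20)

T1 reflect across y = 0: (-5, -4) → (-5, 4)
T2 translate by (4, 6): (-5, 4) → (-1, 10)
T3 scale by (-3, -2): (-1, 10) → (3, -20)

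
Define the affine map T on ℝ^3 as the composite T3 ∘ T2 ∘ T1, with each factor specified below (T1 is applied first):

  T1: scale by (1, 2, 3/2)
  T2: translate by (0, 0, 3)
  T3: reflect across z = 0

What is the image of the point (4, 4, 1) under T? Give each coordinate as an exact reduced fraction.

T(p) = (4, 8, -9/2)

T1 scale by (1, 2, 3/2): (4, 4, 1) → (4, 8, 3/2)
T2 translate by (0, 0, 3): (4, 8, 3/2) → (4, 8, 9/2)
T3 reflect across z = 0: (4, 8, 9/2) → (4, 8, -9/2)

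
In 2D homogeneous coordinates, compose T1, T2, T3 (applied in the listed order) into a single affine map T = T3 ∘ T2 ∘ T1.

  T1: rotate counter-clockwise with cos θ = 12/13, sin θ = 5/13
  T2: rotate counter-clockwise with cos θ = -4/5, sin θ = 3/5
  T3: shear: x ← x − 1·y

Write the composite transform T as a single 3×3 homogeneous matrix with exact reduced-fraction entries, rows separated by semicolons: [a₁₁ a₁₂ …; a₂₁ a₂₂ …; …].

T1 = [12/13 -5/13 0; 5/13 12/13 0; 0 0 1]
T2·T1 = [-63/65 -16/65 0; 16/65 -63/65 0; 0 0 1]
T3·…·T1 = [-79/65 47/65 0; 16/65 -63/65 0; 0 0 1]

T = [-79/65 47/65 0; 16/65 -63/65 0; 0 0 1]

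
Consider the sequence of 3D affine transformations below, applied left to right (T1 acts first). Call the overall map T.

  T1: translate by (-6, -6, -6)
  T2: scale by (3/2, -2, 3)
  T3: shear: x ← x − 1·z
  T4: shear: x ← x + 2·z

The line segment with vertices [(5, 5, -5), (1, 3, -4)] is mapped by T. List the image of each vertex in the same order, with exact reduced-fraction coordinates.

image vertices: (-69/2, 2, -33), (-75/2, 6, -30)

T1 translate by (-6, -6, -6): (5, 5, -5) → (-1, -1, -11); (1, 3, -4) → (-5, -3, -10)
T2 scale by (3/2, -2, 3): (-1, -1, -11) → (-3/2, 2, -33); (-5, -3, -10) → (-15/2, 6, -30)
T3 shear: x ← x − 1·z: (-3/2, 2, -33) → (63/2, 2, -33); (-15/2, 6, -30) → (45/2, 6, -30)
T4 shear: x ← x + 2·z: (63/2, 2, -33) → (-69/2, 2, -33); (45/2, 6, -30) → (-75/2, 6, -30)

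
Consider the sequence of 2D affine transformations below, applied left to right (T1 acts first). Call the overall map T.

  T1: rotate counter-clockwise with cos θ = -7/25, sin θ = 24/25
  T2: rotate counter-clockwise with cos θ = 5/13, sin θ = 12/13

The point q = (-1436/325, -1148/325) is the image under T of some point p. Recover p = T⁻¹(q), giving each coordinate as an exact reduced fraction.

p = (4, 4)

T1 = [-7/25 -24/25 0; 24/25 -7/25 0; 0 0 1]
T2·T1 = [-323/325 -36/325 0; 36/325 -323/325 0; 0 0 1]
det M = 1; M⁻¹ = [-323/325 36/325 0; -36/325 -323/325 0; 0 0 1]
M⁻¹ · (-1436/325, -1148/325)ᵀ = (4, 4)ᵀ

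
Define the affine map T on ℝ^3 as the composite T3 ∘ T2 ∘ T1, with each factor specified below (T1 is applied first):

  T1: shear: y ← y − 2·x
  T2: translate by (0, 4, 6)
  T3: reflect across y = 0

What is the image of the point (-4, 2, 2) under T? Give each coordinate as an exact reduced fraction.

T1 shear: y ← y − 2·x: (-4, 2, 2) → (-4, 10, 2)
T2 translate by (0, 4, 6): (-4, 10, 2) → (-4, 14, 8)
T3 reflect across y = 0: (-4, 14, 8) → (-4, -14, 8)

T(p) = (-4, -14, 8)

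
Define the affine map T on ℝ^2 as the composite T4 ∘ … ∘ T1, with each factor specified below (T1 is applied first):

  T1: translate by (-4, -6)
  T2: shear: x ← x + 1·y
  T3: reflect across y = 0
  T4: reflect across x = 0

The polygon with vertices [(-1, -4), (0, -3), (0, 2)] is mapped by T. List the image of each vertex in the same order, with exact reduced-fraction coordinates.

image vertices: (15, 10), (13, 9), (8, 4)

T1 translate by (-4, -6): (-1, -4) → (-5, -10); (0, -3) → (-4, -9); (0, 2) → (-4, -4)
T2 shear: x ← x + 1·y: (-5, -10) → (-15, -10); (-4, -9) → (-13, -9); (-4, -4) → (-8, -4)
T3 reflect across y = 0: (-15, -10) → (-15, 10); (-13, -9) → (-13, 9); (-8, -4) → (-8, 4)
T4 reflect across x = 0: (-15, 10) → (15, 10); (-13, 9) → (13, 9); (-8, 4) → (8, 4)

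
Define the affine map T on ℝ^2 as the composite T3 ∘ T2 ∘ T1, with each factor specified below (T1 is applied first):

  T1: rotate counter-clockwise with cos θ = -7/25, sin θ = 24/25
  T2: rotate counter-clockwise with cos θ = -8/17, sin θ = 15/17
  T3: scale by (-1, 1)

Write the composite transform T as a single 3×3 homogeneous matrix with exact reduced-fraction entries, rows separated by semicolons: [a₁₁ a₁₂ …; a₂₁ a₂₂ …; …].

T1 = [-7/25 -24/25 0; 24/25 -7/25 0; 0 0 1]
T2·T1 = [-304/425 297/425 0; -297/425 -304/425 0; 0 0 1]
T3·…·T1 = [304/425 -297/425 0; -297/425 -304/425 0; 0 0 1]

T = [304/425 -297/425 0; -297/425 -304/425 0; 0 0 1]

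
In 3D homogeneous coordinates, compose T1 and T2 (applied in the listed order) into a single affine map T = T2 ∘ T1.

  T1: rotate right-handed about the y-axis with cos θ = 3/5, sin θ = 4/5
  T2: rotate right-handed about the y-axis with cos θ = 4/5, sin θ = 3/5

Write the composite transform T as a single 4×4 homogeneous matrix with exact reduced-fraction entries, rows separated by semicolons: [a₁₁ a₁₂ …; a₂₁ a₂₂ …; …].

T1 = [3/5 0 4/5 0; 0 1 0 0; -4/5 0 3/5 0; 0 0 0 1]
T2·T1 = [0 0 1 0; 0 1 0 0; -1 0 0 0; 0 0 0 1]

T = [0 0 1 0; 0 1 0 0; -1 0 0 0; 0 0 0 1]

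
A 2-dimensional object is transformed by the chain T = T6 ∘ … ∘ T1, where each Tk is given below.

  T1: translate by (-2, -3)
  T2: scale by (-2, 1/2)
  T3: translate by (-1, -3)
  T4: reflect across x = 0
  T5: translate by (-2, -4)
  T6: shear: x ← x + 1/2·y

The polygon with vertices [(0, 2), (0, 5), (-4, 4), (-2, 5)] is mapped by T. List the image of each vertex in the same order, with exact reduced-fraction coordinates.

T1 translate by (-2, -3): (0, 2) → (-2, -1); (0, 5) → (-2, 2); (-4, 4) → (-6, 1); (-2, 5) → (-4, 2)
T2 scale by (-2, 1/2): (-2, -1) → (4, -1/2); (-2, 2) → (4, 1); (-6, 1) → (12, 1/2); (-4, 2) → (8, 1)
T3 translate by (-1, -3): (4, -1/2) → (3, -7/2); (4, 1) → (3, -2); (12, 1/2) → (11, -5/2); (8, 1) → (7, -2)
T4 reflect across x = 0: (3, -7/2) → (-3, -7/2); (3, -2) → (-3, -2); (11, -5/2) → (-11, -5/2); (7, -2) → (-7, -2)
T5 translate by (-2, -4): (-3, -7/2) → (-5, -15/2); (-3, -2) → (-5, -6); (-11, -5/2) → (-13, -13/2); (-7, -2) → (-9, -6)
T6 shear: x ← x + 1/2·y: (-5, -15/2) → (-35/4, -15/2); (-5, -6) → (-8, -6); (-13, -13/2) → (-65/4, -13/2); (-9, -6) → (-12, -6)

image vertices: (-35/4, -15/2), (-8, -6), (-65/4, -13/2), (-12, -6)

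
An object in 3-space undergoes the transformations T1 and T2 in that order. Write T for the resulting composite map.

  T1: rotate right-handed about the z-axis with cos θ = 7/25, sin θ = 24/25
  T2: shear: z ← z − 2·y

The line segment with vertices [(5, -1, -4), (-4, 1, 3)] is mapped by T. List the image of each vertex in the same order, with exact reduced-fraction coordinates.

image vertices: (59/25, 113/25, -326/25), (-52/25, -89/25, 253/25)

T1 rotate right-handed about the z-axis with cos θ = 7/25, sin θ = 24/25: (5, -1, -4) → (59/25, 113/25, -4); (-4, 1, 3) → (-52/25, -89/25, 3)
T2 shear: z ← z − 2·y: (59/25, 113/25, -4) → (59/25, 113/25, -326/25); (-52/25, -89/25, 3) → (-52/25, -89/25, 253/25)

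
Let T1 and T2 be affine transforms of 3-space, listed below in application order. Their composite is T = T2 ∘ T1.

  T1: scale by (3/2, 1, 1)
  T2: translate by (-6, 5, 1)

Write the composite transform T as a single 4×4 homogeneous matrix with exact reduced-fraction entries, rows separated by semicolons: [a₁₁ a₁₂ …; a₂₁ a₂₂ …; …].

T1 = [3/2 0 0 0; 0 1 0 0; 0 0 1 0; 0 0 0 1]
T2·T1 = [3/2 0 0 -6; 0 1 0 5; 0 0 1 1; 0 0 0 1]

T = [3/2 0 0 -6; 0 1 0 5; 0 0 1 1; 0 0 0 1]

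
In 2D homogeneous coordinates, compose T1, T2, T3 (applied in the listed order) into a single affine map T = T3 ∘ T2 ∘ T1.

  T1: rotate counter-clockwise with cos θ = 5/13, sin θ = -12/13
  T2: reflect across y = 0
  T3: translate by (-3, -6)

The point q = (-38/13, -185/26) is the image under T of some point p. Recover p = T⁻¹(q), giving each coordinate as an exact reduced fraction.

p = (-1, 1/2)

T1 = [5/13 12/13 0; -12/13 5/13 0; 0 0 1]
T2·T1 = [5/13 12/13 0; 12/13 -5/13 0; 0 0 1]
T3·…·T1 = [5/13 12/13 -3; 12/13 -5/13 -6; 0 0 1]
det M = -1; M⁻¹ = [5/13 12/13 87/13; 12/13 -5/13 6/13; 0 0 1]
M⁻¹ · (-38/13, -185/26)ᵀ = (-1, 1/2)ᵀ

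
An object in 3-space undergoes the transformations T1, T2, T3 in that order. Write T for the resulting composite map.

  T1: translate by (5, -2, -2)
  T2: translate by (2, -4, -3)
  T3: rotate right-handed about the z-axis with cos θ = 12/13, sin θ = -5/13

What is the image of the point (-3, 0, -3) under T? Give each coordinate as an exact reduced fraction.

T1 translate by (5, -2, -2): (-3, 0, -3) → (2, -2, -5)
T2 translate by (2, -4, -3): (2, -2, -5) → (4, -6, -8)
T3 rotate right-handed about the z-axis with cos θ = 12/13, sin θ = -5/13: (4, -6, -8) → (18/13, -92/13, -8)

T(p) = (18/13, -92/13, -8)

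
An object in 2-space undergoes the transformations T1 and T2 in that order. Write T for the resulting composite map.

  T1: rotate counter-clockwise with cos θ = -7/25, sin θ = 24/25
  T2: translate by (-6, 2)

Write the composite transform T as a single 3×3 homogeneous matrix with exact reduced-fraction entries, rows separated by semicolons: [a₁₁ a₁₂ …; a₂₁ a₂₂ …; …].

T = [-7/25 -24/25 -6; 24/25 -7/25 2; 0 0 1]

T1 = [-7/25 -24/25 0; 24/25 -7/25 0; 0 0 1]
T2·T1 = [-7/25 -24/25 -6; 24/25 -7/25 2; 0 0 1]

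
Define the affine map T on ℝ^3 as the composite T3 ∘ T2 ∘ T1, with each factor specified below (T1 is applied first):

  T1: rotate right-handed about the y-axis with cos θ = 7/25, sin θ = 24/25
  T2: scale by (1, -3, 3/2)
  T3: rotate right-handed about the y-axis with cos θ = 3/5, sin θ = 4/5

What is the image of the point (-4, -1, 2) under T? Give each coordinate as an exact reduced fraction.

T(p) = (144/25, 3, 83/25)

T1 rotate right-handed about the y-axis with cos θ = 7/25, sin θ = 24/25: (-4, -1, 2) → (4/5, -1, 22/5)
T2 scale by (1, -3, 3/2): (4/5, -1, 22/5) → (4/5, 3, 33/5)
T3 rotate right-handed about the y-axis with cos θ = 3/5, sin θ = 4/5: (4/5, 3, 33/5) → (144/25, 3, 83/25)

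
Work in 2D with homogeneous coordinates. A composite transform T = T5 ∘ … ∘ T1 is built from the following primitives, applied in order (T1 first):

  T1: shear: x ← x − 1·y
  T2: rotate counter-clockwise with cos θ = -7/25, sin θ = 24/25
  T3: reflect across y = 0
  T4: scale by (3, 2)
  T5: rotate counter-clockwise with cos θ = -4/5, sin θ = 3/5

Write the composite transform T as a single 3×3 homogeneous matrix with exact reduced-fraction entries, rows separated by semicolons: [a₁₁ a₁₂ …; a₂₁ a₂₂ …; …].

T1 = [1 -1 0; 0 1 0; 0 0 1]
T2·T1 = [-7/25 -17/25 0; 24/25 -31/25 0; 0 0 1]
T3·…·T1 = [-7/25 -17/25 0; -24/25 31/25 0; 0 0 1]
T4·…·T1 = [-21/25 -51/25 0; -48/25 62/25 0; 0 0 1]
T5·…·T1 = [228/125 18/125 0; 129/125 -401/125 0; 0 0 1]

T = [228/125 18/125 0; 129/125 -401/125 0; 0 0 1]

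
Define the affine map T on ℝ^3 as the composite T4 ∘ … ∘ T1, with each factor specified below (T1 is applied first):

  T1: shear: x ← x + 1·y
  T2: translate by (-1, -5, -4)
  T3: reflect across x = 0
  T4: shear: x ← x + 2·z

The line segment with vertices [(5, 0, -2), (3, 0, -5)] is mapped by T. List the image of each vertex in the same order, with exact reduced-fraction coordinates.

image vertices: (-16, -5, -6), (-20, -5, -9)

T1 shear: x ← x + 1·y: (5, 0, -2) → (5, 0, -2); (3, 0, -5) → (3, 0, -5)
T2 translate by (-1, -5, -4): (5, 0, -2) → (4, -5, -6); (3, 0, -5) → (2, -5, -9)
T3 reflect across x = 0: (4, -5, -6) → (-4, -5, -6); (2, -5, -9) → (-2, -5, -9)
T4 shear: x ← x + 2·z: (-4, -5, -6) → (-16, -5, -6); (-2, -5, -9) → (-20, -5, -9)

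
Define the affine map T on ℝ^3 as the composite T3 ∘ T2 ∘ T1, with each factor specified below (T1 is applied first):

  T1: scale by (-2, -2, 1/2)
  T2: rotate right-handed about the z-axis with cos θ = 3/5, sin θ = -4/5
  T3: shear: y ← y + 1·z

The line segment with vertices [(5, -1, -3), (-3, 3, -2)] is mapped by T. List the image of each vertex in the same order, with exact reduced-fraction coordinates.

image vertices: (-22/5, 77/10, -3/2), (-6/5, -47/5, -1)

T1 scale by (-2, -2, 1/2): (5, -1, -3) → (-10, 2, -3/2); (-3, 3, -2) → (6, -6, -1)
T2 rotate right-handed about the z-axis with cos θ = 3/5, sin θ = -4/5: (-10, 2, -3/2) → (-22/5, 46/5, -3/2); (6, -6, -1) → (-6/5, -42/5, -1)
T3 shear: y ← y + 1·z: (-22/5, 46/5, -3/2) → (-22/5, 77/10, -3/2); (-6/5, -42/5, -1) → (-6/5, -47/5, -1)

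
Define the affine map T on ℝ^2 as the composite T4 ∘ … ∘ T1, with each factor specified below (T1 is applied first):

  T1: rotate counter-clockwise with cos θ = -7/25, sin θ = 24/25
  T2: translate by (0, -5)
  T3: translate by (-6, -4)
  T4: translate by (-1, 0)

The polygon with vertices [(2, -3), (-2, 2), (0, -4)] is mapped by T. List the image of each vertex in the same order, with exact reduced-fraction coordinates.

T1 rotate counter-clockwise with cos θ = -7/25, sin θ = 24/25: (2, -3) → (58/25, 69/25); (-2, 2) → (-34/25, -62/25); (0, -4) → (96/25, 28/25)
T2 translate by (0, -5): (58/25, 69/25) → (58/25, -56/25); (-34/25, -62/25) → (-34/25, -187/25); (96/25, 28/25) → (96/25, -97/25)
T3 translate by (-6, -4): (58/25, -56/25) → (-92/25, -156/25); (-34/25, -187/25) → (-184/25, -287/25); (96/25, -97/25) → (-54/25, -197/25)
T4 translate by (-1, 0): (-92/25, -156/25) → (-117/25, -156/25); (-184/25, -287/25) → (-209/25, -287/25); (-54/25, -197/25) → (-79/25, -197/25)

image vertices: (-117/25, -156/25), (-209/25, -287/25), (-79/25, -197/25)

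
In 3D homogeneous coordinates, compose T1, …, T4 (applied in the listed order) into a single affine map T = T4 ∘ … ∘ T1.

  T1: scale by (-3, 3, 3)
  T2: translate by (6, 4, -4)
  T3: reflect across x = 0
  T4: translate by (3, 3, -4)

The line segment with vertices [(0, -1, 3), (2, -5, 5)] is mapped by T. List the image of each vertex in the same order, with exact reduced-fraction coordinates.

T1 scale by (-3, 3, 3): (0, -1, 3) → (0, -3, 9); (2, -5, 5) → (-6, -15, 15)
T2 translate by (6, 4, -4): (0, -3, 9) → (6, 1, 5); (-6, -15, 15) → (0, -11, 11)
T3 reflect across x = 0: (6, 1, 5) → (-6, 1, 5); (0, -11, 11) → (0, -11, 11)
T4 translate by (3, 3, -4): (-6, 1, 5) → (-3, 4, 1); (0, -11, 11) → (3, -8, 7)

image vertices: (-3, 4, 1), (3, -8, 7)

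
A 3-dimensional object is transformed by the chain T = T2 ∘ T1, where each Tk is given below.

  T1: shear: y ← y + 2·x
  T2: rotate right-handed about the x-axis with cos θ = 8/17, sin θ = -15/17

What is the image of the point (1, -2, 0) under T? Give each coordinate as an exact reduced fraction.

T1 shear: y ← y + 2·x: (1, -2, 0) → (1, 0, 0)
T2 rotate right-handed about the x-axis with cos θ = 8/17, sin θ = -15/17: (1, 0, 0) → (1, 0, 0)

T(p) = (1, 0, 0)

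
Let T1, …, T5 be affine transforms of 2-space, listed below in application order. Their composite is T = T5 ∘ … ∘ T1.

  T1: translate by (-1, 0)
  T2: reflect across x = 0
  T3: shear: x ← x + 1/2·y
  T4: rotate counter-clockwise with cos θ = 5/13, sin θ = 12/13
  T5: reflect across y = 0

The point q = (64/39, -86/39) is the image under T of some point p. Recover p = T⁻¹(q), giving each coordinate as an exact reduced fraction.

p = (-2, -2/3)

T1 = [1 0 -1; 0 1 0; 0 0 1]
T2·T1 = [-1 0 1; 0 1 0; 0 0 1]
T3·…·T1 = [-1 1/2 1; 0 1 0; 0 0 1]
T4·…·T1 = [-5/13 -19/26 5/13; -12/13 11/13 12/13; 0 0 1]
T5·…·T1 = [-5/13 -19/26 5/13; 12/13 -11/13 -12/13; 0 0 1]
det M = 1; M⁻¹ = [-11/13 19/26 1; -12/13 -5/13 0; 0 0 1]
M⁻¹ · (64/39, -86/39)ᵀ = (-2, -2/3)ᵀ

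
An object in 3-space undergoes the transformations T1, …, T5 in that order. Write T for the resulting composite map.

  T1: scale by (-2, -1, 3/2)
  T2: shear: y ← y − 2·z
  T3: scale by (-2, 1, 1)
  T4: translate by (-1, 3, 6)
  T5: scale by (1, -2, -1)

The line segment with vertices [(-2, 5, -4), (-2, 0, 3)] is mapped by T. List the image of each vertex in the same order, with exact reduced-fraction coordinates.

T1 scale by (-2, -1, 3/2): (-2, 5, -4) → (4, -5, -6); (-2, 0, 3) → (4, 0, 9/2)
T2 shear: y ← y − 2·z: (4, -5, -6) → (4, 7, -6); (4, 0, 9/2) → (4, -9, 9/2)
T3 scale by (-2, 1, 1): (4, 7, -6) → (-8, 7, -6); (4, -9, 9/2) → (-8, -9, 9/2)
T4 translate by (-1, 3, 6): (-8, 7, -6) → (-9, 10, 0); (-8, -9, 9/2) → (-9, -6, 21/2)
T5 scale by (1, -2, -1): (-9, 10, 0) → (-9, -20, 0); (-9, -6, 21/2) → (-9, 12, -21/2)

image vertices: (-9, -20, 0), (-9, 12, -21/2)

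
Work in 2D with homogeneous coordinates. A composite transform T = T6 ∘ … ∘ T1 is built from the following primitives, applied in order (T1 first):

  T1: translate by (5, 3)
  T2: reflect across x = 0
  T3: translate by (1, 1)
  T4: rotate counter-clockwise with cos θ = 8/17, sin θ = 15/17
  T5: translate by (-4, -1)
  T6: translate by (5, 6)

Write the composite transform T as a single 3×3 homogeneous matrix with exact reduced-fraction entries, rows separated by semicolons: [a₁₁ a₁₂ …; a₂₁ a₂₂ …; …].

T1 = [1 0 5; 0 1 3; 0 0 1]
T2·T1 = [-1 0 -5; 0 1 3; 0 0 1]
T3·…·T1 = [-1 0 -4; 0 1 4; 0 0 1]
T4·…·T1 = [-8/17 -15/17 -92/17; -15/17 8/17 -28/17; 0 0 1]
T5·…·T1 = [-8/17 -15/17 -160/17; -15/17 8/17 -45/17; 0 0 1]
T6·…·T1 = [-8/17 -15/17 -75/17; -15/17 8/17 57/17; 0 0 1]

T = [-8/17 -15/17 -75/17; -15/17 8/17 57/17; 0 0 1]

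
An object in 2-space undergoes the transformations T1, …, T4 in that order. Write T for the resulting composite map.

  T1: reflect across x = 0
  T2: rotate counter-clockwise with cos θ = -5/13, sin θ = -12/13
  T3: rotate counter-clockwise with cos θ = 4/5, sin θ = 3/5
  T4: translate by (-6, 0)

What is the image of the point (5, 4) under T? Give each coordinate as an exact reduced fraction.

T(p) = (-218/65, 379/65)

T1 reflect across x = 0: (5, 4) → (-5, 4)
T2 rotate counter-clockwise with cos θ = -5/13, sin θ = -12/13: (-5, 4) → (73/13, 40/13)
T3 rotate counter-clockwise with cos θ = 4/5, sin θ = 3/5: (73/13, 40/13) → (172/65, 379/65)
T4 translate by (-6, 0): (172/65, 379/65) → (-218/65, 379/65)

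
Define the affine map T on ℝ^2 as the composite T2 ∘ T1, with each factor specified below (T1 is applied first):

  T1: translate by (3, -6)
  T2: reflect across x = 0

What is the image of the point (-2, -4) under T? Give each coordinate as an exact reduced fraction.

T1 translate by (3, -6): (-2, -4) → (1, -10)
T2 reflect across x = 0: (1, -10) → (-1, -10)

T(p) = (-1, -10)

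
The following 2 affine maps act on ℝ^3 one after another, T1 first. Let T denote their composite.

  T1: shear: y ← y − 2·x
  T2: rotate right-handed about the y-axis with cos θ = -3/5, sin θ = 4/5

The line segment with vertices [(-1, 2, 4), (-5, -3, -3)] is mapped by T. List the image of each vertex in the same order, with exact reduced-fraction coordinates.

T1 shear: y ← y − 2·x: (-1, 2, 4) → (-1, 4, 4); (-5, -3, -3) → (-5, 7, -3)
T2 rotate right-handed about the y-axis with cos θ = -3/5, sin θ = 4/5: (-1, 4, 4) → (19/5, 4, -8/5); (-5, 7, -3) → (3/5, 7, 29/5)

image vertices: (19/5, 4, -8/5), (3/5, 7, 29/5)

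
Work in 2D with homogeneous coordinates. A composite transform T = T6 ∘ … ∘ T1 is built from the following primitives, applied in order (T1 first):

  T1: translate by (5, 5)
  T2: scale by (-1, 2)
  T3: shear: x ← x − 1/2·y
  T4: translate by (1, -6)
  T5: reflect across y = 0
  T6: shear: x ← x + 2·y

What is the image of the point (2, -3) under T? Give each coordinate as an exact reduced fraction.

T1 translate by (5, 5): (2, -3) → (7, 2)
T2 scale by (-1, 2): (7, 2) → (-7, 4)
T3 shear: x ← x − 1/2·y: (-7, 4) → (-9, 4)
T4 translate by (1, -6): (-9, 4) → (-8, -2)
T5 reflect across y = 0: (-8, -2) → (-8, 2)
T6 shear: x ← x + 2·y: (-8, 2) → (-4, 2)

T(p) = (-4, 2)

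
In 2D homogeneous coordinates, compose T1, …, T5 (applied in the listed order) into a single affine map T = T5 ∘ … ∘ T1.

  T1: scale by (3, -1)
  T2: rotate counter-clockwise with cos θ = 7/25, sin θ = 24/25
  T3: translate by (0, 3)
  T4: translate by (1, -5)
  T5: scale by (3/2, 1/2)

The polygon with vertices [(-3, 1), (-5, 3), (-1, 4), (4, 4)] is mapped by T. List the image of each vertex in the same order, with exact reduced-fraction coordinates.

T1 scale by (3, -1): (-3, 1) → (-9, -1); (-5, 3) → (-15, -3); (-1, 4) → (-3, -4); (4, 4) → (12, -4)
T2 rotate counter-clockwise with cos θ = 7/25, sin θ = 24/25: (-9, -1) → (-39/25, -223/25); (-15, -3) → (-33/25, -381/25); (-3, -4) → (3, -4); (12, -4) → (36/5, 52/5)
T3 translate by (0, 3): (-39/25, -223/25) → (-39/25, -148/25); (-33/25, -381/25) → (-33/25, -306/25); (3, -4) → (3, -1); (36/5, 52/5) → (36/5, 67/5)
T4 translate by (1, -5): (-39/25, -148/25) → (-14/25, -273/25); (-33/25, -306/25) → (-8/25, -431/25); (3, -1) → (4, -6); (36/5, 67/5) → (41/5, 42/5)
T5 scale by (3/2, 1/2): (-14/25, -273/25) → (-21/25, -273/50); (-8/25, -431/25) → (-12/25, -431/50); (4, -6) → (6, -3); (41/5, 42/5) → (123/10, 21/5)

image vertices: (-21/25, -273/50), (-12/25, -431/50), (6, -3), (123/10, 21/5)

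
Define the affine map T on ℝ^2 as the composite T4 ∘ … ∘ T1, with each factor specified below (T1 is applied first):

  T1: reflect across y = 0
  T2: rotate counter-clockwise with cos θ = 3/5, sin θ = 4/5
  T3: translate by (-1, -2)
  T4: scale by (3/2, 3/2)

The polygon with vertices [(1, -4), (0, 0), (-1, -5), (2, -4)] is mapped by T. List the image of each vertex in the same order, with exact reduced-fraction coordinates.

T1 reflect across y = 0: (1, -4) → (1, 4); (0, 0) → (0, 0); (-1, -5) → (-1, 5); (2, -4) → (2, 4)
T2 rotate counter-clockwise with cos θ = 3/5, sin θ = 4/5: (1, 4) → (-13/5, 16/5); (0, 0) → (0, 0); (-1, 5) → (-23/5, 11/5); (2, 4) → (-2, 4)
T3 translate by (-1, -2): (-13/5, 16/5) → (-18/5, 6/5); (0, 0) → (-1, -2); (-23/5, 11/5) → (-28/5, 1/5); (-2, 4) → (-3, 2)
T4 scale by (3/2, 3/2): (-18/5, 6/5) → (-27/5, 9/5); (-1, -2) → (-3/2, -3); (-28/5, 1/5) → (-42/5, 3/10); (-3, 2) → (-9/2, 3)

image vertices: (-27/5, 9/5), (-3/2, -3), (-42/5, 3/10), (-9/2, 3)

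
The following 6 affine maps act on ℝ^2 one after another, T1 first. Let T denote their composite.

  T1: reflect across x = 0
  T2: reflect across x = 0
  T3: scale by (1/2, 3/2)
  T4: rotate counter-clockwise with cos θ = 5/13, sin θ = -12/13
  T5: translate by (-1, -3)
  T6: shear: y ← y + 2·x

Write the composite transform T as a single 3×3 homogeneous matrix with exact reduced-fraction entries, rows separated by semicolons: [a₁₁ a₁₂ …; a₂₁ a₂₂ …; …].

T1 = [-1 0 0; 0 1 0; 0 0 1]
T2·T1 = [1 0 0; 0 1 0; 0 0 1]
T3·…·T1 = [1/2 0 0; 0 3/2 0; 0 0 1]
T4·…·T1 = [5/26 18/13 0; -6/13 15/26 0; 0 0 1]
T5·…·T1 = [5/26 18/13 -1; -6/13 15/26 -3; 0 0 1]
T6·…·T1 = [5/26 18/13 -1; -1/13 87/26 -5; 0 0 1]

T = [5/26 18/13 -1; -1/13 87/26 -5; 0 0 1]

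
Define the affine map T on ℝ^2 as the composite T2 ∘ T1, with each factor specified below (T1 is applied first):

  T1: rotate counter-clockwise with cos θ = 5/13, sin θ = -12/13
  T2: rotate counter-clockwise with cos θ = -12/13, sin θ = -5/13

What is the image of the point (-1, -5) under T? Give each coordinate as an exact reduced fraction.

T(p) = (55/13, 37/13)

T1 rotate counter-clockwise with cos θ = 5/13, sin θ = -12/13: (-1, -5) → (-5, -1)
T2 rotate counter-clockwise with cos θ = -12/13, sin θ = -5/13: (-5, -1) → (55/13, 37/13)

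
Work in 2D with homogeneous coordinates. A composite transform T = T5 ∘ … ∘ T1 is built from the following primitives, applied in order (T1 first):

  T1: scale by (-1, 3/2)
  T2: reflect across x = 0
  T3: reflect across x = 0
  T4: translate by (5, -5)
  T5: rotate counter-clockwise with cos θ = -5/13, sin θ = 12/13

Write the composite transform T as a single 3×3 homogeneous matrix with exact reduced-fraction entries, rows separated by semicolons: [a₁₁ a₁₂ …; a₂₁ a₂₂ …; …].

T = [5/13 -18/13 35/13; -12/13 -15/26 85/13; 0 0 1]

T1 = [-1 0 0; 0 3/2 0; 0 0 1]
T2·T1 = [1 0 0; 0 3/2 0; 0 0 1]
T3·…·T1 = [-1 0 0; 0 3/2 0; 0 0 1]
T4·…·T1 = [-1 0 5; 0 3/2 -5; 0 0 1]
T5·…·T1 = [5/13 -18/13 35/13; -12/13 -15/26 85/13; 0 0 1]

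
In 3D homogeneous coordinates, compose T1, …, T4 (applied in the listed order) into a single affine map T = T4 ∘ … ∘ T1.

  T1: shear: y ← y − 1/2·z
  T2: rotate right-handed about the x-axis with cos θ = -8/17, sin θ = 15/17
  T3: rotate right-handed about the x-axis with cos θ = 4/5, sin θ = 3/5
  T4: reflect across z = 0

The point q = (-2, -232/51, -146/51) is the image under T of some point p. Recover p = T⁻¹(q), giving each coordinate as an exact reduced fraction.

p = (-2, 5, -2/3)

T1 = [1 0 0 0; 0 1 -1/2 0; 0 0 1 0; 0 0 0 1]
T2·T1 = [1 0 0 0; 0 -8/17 -11/17 0; 0 15/17 -31/34 0; 0 0 0 1]
T3·…·T1 = [1 0 0 0; 0 -77/85 1/34 0; 0 36/85 -19/17 0; 0 0 0 1]
T4·…·T1 = [1 0 0 0; 0 -77/85 1/34 0; 0 -36/85 19/17 0; 0 0 0 1]
det M = -1; M⁻¹ = [1 0 0 0; 0 -19/17 1/34 0; 0 -36/85 77/85 0; 0 0 0 1]
M⁻¹ · (-2, -232/51, -146/51)ᵀ = (-2, 5, -2/3)ᵀ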